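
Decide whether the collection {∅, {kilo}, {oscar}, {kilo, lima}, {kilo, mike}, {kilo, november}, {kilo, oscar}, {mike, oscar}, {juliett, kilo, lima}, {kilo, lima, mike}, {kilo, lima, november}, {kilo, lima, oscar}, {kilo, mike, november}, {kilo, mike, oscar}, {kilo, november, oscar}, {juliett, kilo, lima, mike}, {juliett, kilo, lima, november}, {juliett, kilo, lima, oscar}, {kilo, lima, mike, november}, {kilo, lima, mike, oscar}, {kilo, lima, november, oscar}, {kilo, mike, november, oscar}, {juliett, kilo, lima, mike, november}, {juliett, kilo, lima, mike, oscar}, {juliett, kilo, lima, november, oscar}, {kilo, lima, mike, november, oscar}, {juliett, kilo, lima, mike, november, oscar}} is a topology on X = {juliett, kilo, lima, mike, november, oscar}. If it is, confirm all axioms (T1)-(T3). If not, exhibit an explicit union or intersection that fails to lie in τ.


τ is NOT a topology on X.

Axiom (T1): ∅ ∈ τ? Yes; X ∈ τ? Yes.
Axiom (T2/T3): check pairwise unions and intersections of members of τ.
Counterexample for (T3): {kilo, mike} ∩ {mike, oscar} = {mike} ∉ τ. Therefore τ is NOT a topology.


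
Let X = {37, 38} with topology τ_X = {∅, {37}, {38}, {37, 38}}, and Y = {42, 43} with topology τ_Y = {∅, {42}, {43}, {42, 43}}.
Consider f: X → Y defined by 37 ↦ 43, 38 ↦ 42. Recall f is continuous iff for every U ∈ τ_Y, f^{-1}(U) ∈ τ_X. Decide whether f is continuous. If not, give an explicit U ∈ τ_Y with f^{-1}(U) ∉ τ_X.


f IS continuous.

Compute f^{-1}(U) for each U ∈ τ_Y:
  U = ∅: f^{-1}(U) = ∅ ∈ τ_X ✓.
  U = {42}: f^{-1}(U) = {38} ∈ τ_X ✓.
  U = {43}: f^{-1}(U) = {37} ∈ τ_X ✓.
  U = {42, 43}: f^{-1}(U) = {37, 38} ∈ τ_X ✓.
Every preimage lies in τ_X, so f IS continuous.


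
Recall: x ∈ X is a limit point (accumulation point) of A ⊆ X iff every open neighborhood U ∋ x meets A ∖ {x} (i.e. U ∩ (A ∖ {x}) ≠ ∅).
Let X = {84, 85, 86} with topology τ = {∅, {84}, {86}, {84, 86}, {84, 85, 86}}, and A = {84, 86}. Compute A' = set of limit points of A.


A' = {85}

For each x ∈ X, list the open sets U ∈ τ with x ∈ U, then check whether U ∩ (A ∖ {x}) ≠ ∅ for every such U.
  x = 84: open {84} ∋ x has {84} ∩ (A ∖ {84}) = ∅, so x is NOT a limit point.
  x = 85: opens ∋ x are {84, 85, 86}; each meets A ∖ {85}, so x IS a limit point.
  x = 86: open {86} ∋ x has {86} ∩ (A ∖ {86}) = ∅, so x is NOT a limit point.
Collecting: A' = {85}.


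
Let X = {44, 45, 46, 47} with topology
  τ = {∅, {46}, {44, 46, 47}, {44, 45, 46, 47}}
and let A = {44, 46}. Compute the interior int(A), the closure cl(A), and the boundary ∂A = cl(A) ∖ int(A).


int(A) = {46}, cl(A) = {44, 45, 46, 47}, ∂A = {44, 45, 47}.

Closed sets in (X, τ) are complements of opens:
  closed(X, τ) = {∅, {45}, {44, 45, 47}, {44, 45, 46, 47}}.
int(A) = ⋃ {U ∈ τ : U ⊆ A}. Opens contained in A: ∅, {46}.
Taking the union of these: int(A) = {46}.
cl(A) = ⋂ {C closed : A ⊆ C}. Closed sets containing A: {44, 45, 46, 47}.
Intersecting these: cl(A) = {44, 45, 46, 47}.
∂A = cl(A) ∖ int(A) = {44, 45, 46, 47} ∖ {46} = {44, 45, 47}.


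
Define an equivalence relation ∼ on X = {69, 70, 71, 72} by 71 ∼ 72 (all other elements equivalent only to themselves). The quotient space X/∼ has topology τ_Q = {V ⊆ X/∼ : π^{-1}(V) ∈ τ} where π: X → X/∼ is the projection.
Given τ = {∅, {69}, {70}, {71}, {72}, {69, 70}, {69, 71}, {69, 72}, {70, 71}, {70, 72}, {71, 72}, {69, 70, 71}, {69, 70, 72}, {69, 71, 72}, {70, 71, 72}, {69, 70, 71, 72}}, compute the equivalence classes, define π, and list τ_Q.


X/∼ = {[69], [70], [71=72]}; |τ_Q| = 8.

Equivalence classes: [69], [70], [71=72].
Quotient map π: X → X/∼ sends 69 ↦ [69], 70 ↦ [70], 71 ↦ [71=72], 72 ↦ [71=72].
For each subset V ⊆ X/∼, compute π^{-1}(V) ⊆ X and check whether π^{-1}(V) ∈ τ. V is open in τ_Q iff π^{-1}(V) ∈ τ.
  V = {}: π^{-1}(V) = ∅ ∈ τ ✓.
  V = {[69]}: π^{-1}(V) = {69} ∈ τ ✓.
  V = {[70]}: π^{-1}(V) = {70} ∈ τ ✓.
  V = {[69], [70]}: π^{-1}(V) = {69, 70} ∈ τ ✓.
  V = {[71=72]}: π^{-1}(V) = {71, 72} ∈ τ ✓.
  V = {[69], [71=72]}: π^{-1}(V) = {69, 71, 72} ∈ τ ✓.
  V = {[70], [71=72]}: π^{-1}(V) = {70, 71, 72} ∈ τ ✓.
  V = {[69], [70], [71=72]}: π^{-1}(V) = {69, 70, 71, 72} ∈ τ ✓.
Open sets in the quotient: τ_Q = {{}, {[69]}, {[70]}, {[69], [70]}, {[71=72]}, {[69], [71=72]}, {[70], [71=72]}, {[69], [70], [71=72]}} (8 elements).


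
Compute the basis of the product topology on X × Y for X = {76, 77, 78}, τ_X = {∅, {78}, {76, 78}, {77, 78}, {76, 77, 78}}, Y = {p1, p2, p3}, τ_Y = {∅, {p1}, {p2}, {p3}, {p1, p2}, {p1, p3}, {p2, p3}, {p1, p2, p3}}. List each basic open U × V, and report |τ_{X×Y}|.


Basis B = {∅ × ∅, {78} × {p1}, {78} × {p2}, {78} × {p3}, {76, 78} × {p1}, {76, 78} × {p2}, {76, 78} × {p3}, {77, 78} × {p1}, {77, 78} × {p2}, {77, 78} × {p3}, {78} × {p1, p2}, {78} × {p1, p3}, {78} × {p2, p3}, {76, 77, 78} × {p1}, {76, 77, 78} × {p2}, {76, 77, 78} × {p3}, {78} × {p1, p2, p3}, {76, 78} × {p1, p2}, {76, 78} × {p1, p3}, {76, 78} × {p2, p3}, {77, 78} × {p1, p2}, {77, 78} × {p1, p3}, {77, 78} × {p2, p3}, {76, 78} × {p1, p2, p3}, {76, 77, 78} × {p1, p2}, {76, 77, 78} × {p1, p3}, {76, 77, 78} × {p2, p3}, {77, 78} × {p1, p2, p3}, {76, 77, 78} × {p1, p2, p3}}; |τ_{X×Y}| = 125.

Enumerate products U × V with U ∈ τ_X, V ∈ τ_Y (deduplicated):
  ∅ × ∅ = {} (∅)
  {78} × {p1} = {(78,p1)}
  {78} × {p2} = {(78,p2)}
  {78} × {p3} = {(78,p3)}
  {76, 78} × {p1} = {(76,p1), (78,p1)}
  {76, 78} × {p2} = {(76,p2), (78,p2)}
  {76, 78} × {p3} = {(76,p3), (78,p3)}
  {77, 78} × {p1} = {(77,p1), (78,p1)}
  {77, 78} × {p2} = {(77,p2), (78,p2)}
  {77, 78} × {p3} = {(77,p3), (78,p3)}
  {78} × {p1, p2} = {(78,p1), (78,p2)}
  {78} × {p1, p3} = {(78,p1), (78,p3)}
  {78} × {p2, p3} = {(78,p2), (78,p3)}
  {76, 77, 78} × {p1} = {(76,p1), (77,p1), (78,p1)}
  {76, 77, 78} × {p2} = {(76,p2), (77,p2), (78,p2)}
  {76, 77, 78} × {p3} = {(76,p3), (77,p3), (78,p3)}
  {78} × {p1, p2, p3} = {(78,p1), (78,p2), (78,p3)}
  {76, 78} × {p1, p2} = {(76,p1), (76,p2), (78,p1), (78,p2)}
  {76, 78} × {p1, p3} = {(76,p1), (76,p3), (78,p1), (78,p3)}
  {76, 78} × {p2, p3} = {(76,p2), (76,p3), (78,p2), (78,p3)}
  {77, 78} × {p1, p2} = {(77,p1), (77,p2), (78,p1), (78,p2)}
  {77, 78} × {p1, p3} = {(77,p1), (77,p3), (78,p1), (78,p3)}
  {77, 78} × {p2, p3} = {(77,p2), (77,p3), (78,p2), (78,p3)}
  {76, 78} × {p1, p2, p3} = {(76,p1), (76,p2), (76,p3), (78,p1), (78,p2), (78,p3)}
  {76, 77, 78} × {p1, p2} = {(76,p1), (76,p2), (77,p1), (77,p2), (78,p1), (78,p2)}
  {76, 77, 78} × {p1, p3} = {(76,p1), (76,p3), (77,p1), (77,p3), (78,p1), (78,p3)}
  {76, 77, 78} × {p2, p3} = {(76,p2), (76,p3), (77,p2), (77,p3), (78,p2), (78,p3)}
  {77, 78} × {p1, p2, p3} = {(77,p1), (77,p2), (77,p3), (78,p1), (78,p2), (78,p3)}
  {76, 77, 78} × {p1, p2, p3} = {(76,p1), (76,p2), (76,p3), (77,p1), (77,p2), (77,p3), (78,p1), (78,p2), (78,p3)}
These 29 distinct sets form the basis B.
Close under arbitrary unions to get τ_{X×Y}; counting gives |τ_{X×Y}| = 125.


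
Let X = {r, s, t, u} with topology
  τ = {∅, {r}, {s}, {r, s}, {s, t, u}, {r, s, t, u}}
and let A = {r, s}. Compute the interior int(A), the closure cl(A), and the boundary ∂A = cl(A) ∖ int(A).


int(A) = {r, s}, cl(A) = {r, s, t, u}, ∂A = {t, u}.

Closed sets in (X, τ) are complements of opens:
  closed(X, τ) = {∅, {r}, {t, u}, {r, t, u}, {s, t, u}, {r, s, t, u}}.
int(A) = ⋃ {U ∈ τ : U ⊆ A}. Opens contained in A: ∅, {r}, {s}, {r, s}.
Taking the union of these: int(A) = {r, s}.
cl(A) = ⋂ {C closed : A ⊆ C}. Closed sets containing A: {r, s, t, u}.
Intersecting these: cl(A) = {r, s, t, u}.
∂A = cl(A) ∖ int(A) = {r, s, t, u} ∖ {r, s} = {t, u}.


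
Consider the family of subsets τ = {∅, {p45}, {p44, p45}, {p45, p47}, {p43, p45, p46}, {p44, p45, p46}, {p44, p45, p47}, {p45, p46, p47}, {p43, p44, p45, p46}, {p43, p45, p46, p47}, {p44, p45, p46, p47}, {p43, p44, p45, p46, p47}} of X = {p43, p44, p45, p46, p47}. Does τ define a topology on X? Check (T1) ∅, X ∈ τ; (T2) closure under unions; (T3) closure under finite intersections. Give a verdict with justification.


τ is NOT a topology on X.

Axiom (T1): ∅ ∈ τ? Yes; X ∈ τ? Yes.
Axiom (T2/T3): check pairwise unions and intersections of members of τ.
Counterexample for (T3): {p43, p45, p46} ∩ {p44, p45, p46} = {p45, p46} ∉ τ. Therefore τ is NOT a topology.


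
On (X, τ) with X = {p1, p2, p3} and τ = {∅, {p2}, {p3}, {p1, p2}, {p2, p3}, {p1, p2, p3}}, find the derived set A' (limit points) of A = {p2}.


A' = {p1}

For each x ∈ X, list the open sets U ∈ τ with x ∈ U, then check whether U ∩ (A ∖ {x}) ≠ ∅ for every such U.
  x = p1: opens ∋ x are {p1, p2}, {p1, p2, p3}; each meets A ∖ {p1}, so x IS a limit point.
  x = p2: open {p2} ∋ x has {p2} ∩ (A ∖ {p2}) = ∅, so x is NOT a limit point.
  x = p3: open {p3} ∋ x has {p3} ∩ (A ∖ {p3}) = ∅, so x is NOT a limit point.
Collecting: A' = {p1}.


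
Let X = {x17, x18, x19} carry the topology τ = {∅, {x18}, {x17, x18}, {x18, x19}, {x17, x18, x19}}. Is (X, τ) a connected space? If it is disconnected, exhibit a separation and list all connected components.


(X, τ) is connected.

Find clopen sets (U ∈ τ with X ∖ U ∈ τ):
  U = ∅, X ∖ U = {x17, x18, x19} — both open, so U is clopen.
  U = {x17, x18, x19}, X ∖ U = ∅ — both open, so U is clopen.
Only trivial clopens (∅ and X) exist, so (X, τ) is connected.
Compute connected components by grouping points that agree on all clopens:
  component: {x17, x18, x19}


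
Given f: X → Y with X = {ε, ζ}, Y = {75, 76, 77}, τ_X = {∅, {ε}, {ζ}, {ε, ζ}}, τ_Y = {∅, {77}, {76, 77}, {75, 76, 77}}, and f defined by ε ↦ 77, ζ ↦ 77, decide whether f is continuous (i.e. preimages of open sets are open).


f IS continuous.

Compute f^{-1}(U) for each U ∈ τ_Y:
  U = ∅: f^{-1}(U) = ∅ ∈ τ_X ✓.
  U = {77}: f^{-1}(U) = {ε, ζ} ∈ τ_X ✓.
  U = {76, 77}: f^{-1}(U) = {ε, ζ} ∈ τ_X ✓.
  U = {75, 76, 77}: f^{-1}(U) = {ε, ζ} ∈ τ_X ✓.
Every preimage lies in τ_X, so f IS continuous.


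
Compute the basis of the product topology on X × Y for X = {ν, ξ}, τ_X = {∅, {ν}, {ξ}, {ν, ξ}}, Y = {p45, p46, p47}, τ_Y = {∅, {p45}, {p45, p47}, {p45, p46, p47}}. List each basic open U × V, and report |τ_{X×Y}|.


Basis B = {∅ × ∅, {ν} × {p45}, {ξ} × {p45}, {ν} × {p45, p47}, {ν, ξ} × {p45}, {ξ} × {p45, p47}, {ν} × {p45, p46, p47}, {ξ} × {p45, p46, p47}, {ν, ξ} × {p45, p47}, {ν, ξ} × {p45, p46, p47}}; |τ_{X×Y}| = 16.

Enumerate products U × V with U ∈ τ_X, V ∈ τ_Y (deduplicated):
  ∅ × ∅ = {} (∅)
  {ν} × {p45} = {(ν,p45)}
  {ξ} × {p45} = {(ξ,p45)}
  {ν} × {p45, p47} = {(ν,p45), (ν,p47)}
  {ν, ξ} × {p45} = {(ν,p45), (ξ,p45)}
  {ξ} × {p45, p47} = {(ξ,p45), (ξ,p47)}
  {ν} × {p45, p46, p47} = {(ν,p45), (ν,p46), (ν,p47)}
  {ξ} × {p45, p46, p47} = {(ξ,p45), (ξ,p46), (ξ,p47)}
  {ν, ξ} × {p45, p47} = {(ν,p45), (ν,p47), (ξ,p45), (ξ,p47)}
  {ν, ξ} × {p45, p46, p47} = {(ν,p45), (ν,p46), (ν,p47), (ξ,p45), (ξ,p46), (ξ,p47)}
These 10 distinct sets form the basis B.
Close under arbitrary unions to get τ_{X×Y}; counting gives |τ_{X×Y}| = 16.


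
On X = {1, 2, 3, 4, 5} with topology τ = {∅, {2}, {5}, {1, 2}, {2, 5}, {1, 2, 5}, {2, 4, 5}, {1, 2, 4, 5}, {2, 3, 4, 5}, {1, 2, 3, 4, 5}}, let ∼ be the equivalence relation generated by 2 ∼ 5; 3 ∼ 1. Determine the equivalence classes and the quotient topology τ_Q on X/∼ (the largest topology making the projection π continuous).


X/∼ = {[1=3], [2=5], [4]}; |τ_Q| = 4.

Equivalence classes: [1=3], [2=5], [4].
Quotient map π: X → X/∼ sends 1 ↦ [1=3], 2 ↦ [2=5], 3 ↦ [1=3], 4 ↦ [4], 5 ↦ [2=5].
For each subset V ⊆ X/∼, compute π^{-1}(V) ⊆ X and check whether π^{-1}(V) ∈ τ. V is open in τ_Q iff π^{-1}(V) ∈ τ.
  V = {}: π^{-1}(V) = ∅ ∈ τ ✓.
  V = {[1=3]}: π^{-1}(V) = {1, 3} ∉ τ ✗.
  V = {[2=5]}: π^{-1}(V) = {2, 5} ∈ τ ✓.
  V = {[1=3], [2=5]}: π^{-1}(V) = {1, 2, 3, 5} ∉ τ ✗.
  V = {[4]}: π^{-1}(V) = {4} ∉ τ ✗.
  V = {[1=3], [4]}: π^{-1}(V) = {1, 3, 4} ∉ τ ✗.
  V = {[2=5], [4]}: π^{-1}(V) = {2, 4, 5} ∈ τ ✓.
  V = {[1=3], [2=5], [4]}: π^{-1}(V) = {1, 2, 3, 4, 5} ∈ τ ✓.
Open sets in the quotient: τ_Q = {{}, {[2=5]}, {[2=5], [4]}, {[1=3], [2=5], [4]}} (4 elements).


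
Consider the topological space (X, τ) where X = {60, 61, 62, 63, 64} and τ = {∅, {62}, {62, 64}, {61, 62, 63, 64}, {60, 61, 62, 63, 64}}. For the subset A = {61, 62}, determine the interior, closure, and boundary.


int(A) = {62}, cl(A) = {60, 61, 62, 63, 64}, ∂A = {60, 61, 63, 64}.

Closed sets in (X, τ) are complements of opens:
  closed(X, τ) = {∅, {60}, {60, 61, 63}, {60, 61, 63, 64}, {60, 61, 62, 63, 64}}.
int(A) = ⋃ {U ∈ τ : U ⊆ A}. Opens contained in A: ∅, {62}.
Taking the union of these: int(A) = {62}.
cl(A) = ⋂ {C closed : A ⊆ C}. Closed sets containing A: {60, 61, 62, 63, 64}.
Intersecting these: cl(A) = {60, 61, 62, 63, 64}.
∂A = cl(A) ∖ int(A) = {60, 61, 62, 63, 64} ∖ {62} = {60, 61, 63, 64}.


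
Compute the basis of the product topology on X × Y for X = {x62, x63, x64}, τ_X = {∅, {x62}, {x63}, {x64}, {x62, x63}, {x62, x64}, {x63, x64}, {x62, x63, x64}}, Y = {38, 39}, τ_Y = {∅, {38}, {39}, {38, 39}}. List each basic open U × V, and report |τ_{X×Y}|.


Basis B = {∅ × ∅, {x62} × {38}, {x62} × {39}, {x63} × {38}, {x63} × {39}, {x64} × {38}, {x64} × {39}, {x62} × {38, 39}, {x62, x63} × {38}, {x62, x64} × {38}, {x62, x63} × {39}, {x62, x64} × {39}, {x63} × {38, 39}, {x63, x64} × {38}, {x63, x64} × {39}, {x64} × {38, 39}, {x62, x63, x64} × {38}, {x62, x63, x64} × {39}, {x62, x63} × {38, 39}, {x62, x64} × {38, 39}, {x63, x64} × {38, 39}, {x62, x63, x64} × {38, 39}}; |τ_{X×Y}| = 64.

Enumerate products U × V with U ∈ τ_X, V ∈ τ_Y (deduplicated):
  ∅ × ∅ = {} (∅)
  {x62} × {38} = {(x62,38)}
  {x62} × {39} = {(x62,39)}
  {x63} × {38} = {(x63,38)}
  {x63} × {39} = {(x63,39)}
  {x64} × {38} = {(x64,38)}
  {x64} × {39} = {(x64,39)}
  {x62} × {38, 39} = {(x62,38), (x62,39)}
  {x62, x63} × {38} = {(x62,38), (x63,38)}
  {x62, x64} × {38} = {(x62,38), (x64,38)}
  {x62, x63} × {39} = {(x62,39), (x63,39)}
  {x62, x64} × {39} = {(x62,39), (x64,39)}
  {x63} × {38, 39} = {(x63,38), (x63,39)}
  {x63, x64} × {38} = {(x63,38), (x64,38)}
  {x63, x64} × {39} = {(x63,39), (x64,39)}
  {x64} × {38, 39} = {(x64,38), (x64,39)}
  {x62, x63, x64} × {38} = {(x62,38), (x63,38), (x64,38)}
  {x62, x63, x64} × {39} = {(x62,39), (x63,39), (x64,39)}
  {x62, x63} × {38, 39} = {(x62,38), (x62,39), (x63,38), (x63,39)}
  {x62, x64} × {38, 39} = {(x62,38), (x62,39), (x64,38), (x64,39)}
  {x63, x64} × {38, 39} = {(x63,38), (x63,39), (x64,38), (x64,39)}
  {x62, x63, x64} × {38, 39} = {(x62,38), (x62,39), (x63,38), (x63,39), (x64,38), (x64,39)}
These 22 distinct sets form the basis B.
Close under arbitrary unions to get τ_{X×Y}; counting gives |τ_{X×Y}| = 64.


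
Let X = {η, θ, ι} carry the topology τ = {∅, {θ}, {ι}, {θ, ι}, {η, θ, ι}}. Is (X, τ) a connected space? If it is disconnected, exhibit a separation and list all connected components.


(X, τ) is connected.

Find clopen sets (U ∈ τ with X ∖ U ∈ τ):
  U = ∅, X ∖ U = {η, θ, ι} — both open, so U is clopen.
  U = {η, θ, ι}, X ∖ U = ∅ — both open, so U is clopen.
Only trivial clopens (∅ and X) exist, so (X, τ) is connected.
Compute connected components by grouping points that agree on all clopens:
  component: {η, θ, ι}


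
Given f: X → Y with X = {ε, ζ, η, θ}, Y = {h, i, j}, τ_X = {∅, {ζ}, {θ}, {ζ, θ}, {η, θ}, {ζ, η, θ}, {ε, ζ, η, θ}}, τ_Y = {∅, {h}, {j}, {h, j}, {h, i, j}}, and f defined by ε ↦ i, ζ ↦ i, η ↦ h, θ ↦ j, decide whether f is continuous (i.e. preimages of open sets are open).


f is NOT continuous.

Compute f^{-1}(U) for each U ∈ τ_Y:
  U = ∅: f^{-1}(U) = ∅ ∈ τ_X ✓.
  U = {h}: f^{-1}(U) = {η} ∉ τ_X ✗.
  U = {j}: f^{-1}(U) = {θ} ∈ τ_X ✓.
  U = {h, j}: f^{-1}(U) = {η, θ} ∈ τ_X ✓.
  U = {h, i, j}: f^{-1}(U) = {ε, ζ, η, θ} ∈ τ_X ✓.
Found U = {h} with f^{-1}(U) = {η} not in τ_X. Therefore f is NOT continuous.


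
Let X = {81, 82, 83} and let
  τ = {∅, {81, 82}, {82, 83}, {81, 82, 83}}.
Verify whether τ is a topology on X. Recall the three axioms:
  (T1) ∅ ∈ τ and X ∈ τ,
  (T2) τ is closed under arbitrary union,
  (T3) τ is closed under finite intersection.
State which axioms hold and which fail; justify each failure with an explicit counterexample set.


τ is NOT a topology on X.

Axiom (T1): ∅ ∈ τ? Yes; X ∈ τ? Yes.
Axiom (T2/T3): check pairwise unions and intersections of members of τ.
Counterexample for (T3): {81, 82} ∩ {82, 83} = {82} ∉ τ. Therefore τ is NOT a topology.


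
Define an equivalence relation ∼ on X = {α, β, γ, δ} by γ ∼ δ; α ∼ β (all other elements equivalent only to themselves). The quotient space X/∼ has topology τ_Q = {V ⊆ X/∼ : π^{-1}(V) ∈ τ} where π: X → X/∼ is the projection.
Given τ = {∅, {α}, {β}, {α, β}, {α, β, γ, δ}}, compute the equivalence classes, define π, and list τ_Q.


X/∼ = {[α=β], [γ=δ]}; |τ_Q| = 3.

Equivalence classes: [α=β], [γ=δ].
Quotient map π: X → X/∼ sends α ↦ [α=β], β ↦ [α=β], γ ↦ [γ=δ], δ ↦ [γ=δ].
For each subset V ⊆ X/∼, compute π^{-1}(V) ⊆ X and check whether π^{-1}(V) ∈ τ. V is open in τ_Q iff π^{-1}(V) ∈ τ.
  V = {}: π^{-1}(V) = ∅ ∈ τ ✓.
  V = {[α=β]}: π^{-1}(V) = {α, β} ∈ τ ✓.
  V = {[γ=δ]}: π^{-1}(V) = {γ, δ} ∉ τ ✗.
  V = {[α=β], [γ=δ]}: π^{-1}(V) = {α, β, γ, δ} ∈ τ ✓.
Open sets in the quotient: τ_Q = {{}, {[α=β]}, {[α=β], [γ=δ]}} (3 elements).


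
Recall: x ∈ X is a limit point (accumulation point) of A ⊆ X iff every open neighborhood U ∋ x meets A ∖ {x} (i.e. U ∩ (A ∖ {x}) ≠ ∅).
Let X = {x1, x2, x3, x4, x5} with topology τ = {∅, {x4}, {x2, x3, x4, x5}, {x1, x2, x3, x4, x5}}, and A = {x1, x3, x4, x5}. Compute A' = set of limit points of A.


A' = {x1, x2, x3, x5}

For each x ∈ X, list the open sets U ∈ τ with x ∈ U, then check whether U ∩ (A ∖ {x}) ≠ ∅ for every such U.
  x = x1: opens ∋ x are {x1, x2, x3, x4, x5}; each meets A ∖ {x1}, so x IS a limit point.
  x = x2: opens ∋ x are {x2, x3, x4, x5}, {x1, x2, x3, x4, x5}; each meets A ∖ {x2}, so x IS a limit point.
  x = x3: opens ∋ x are {x2, x3, x4, x5}, {x1, x2, x3, x4, x5}; each meets A ∖ {x3}, so x IS a limit point.
  x = x4: open {x4} ∋ x has {x4} ∩ (A ∖ {x4}) = ∅, so x is NOT a limit point.
  x = x5: opens ∋ x are {x2, x3, x4, x5}, {x1, x2, x3, x4, x5}; each meets A ∖ {x5}, so x IS a limit point.
Collecting: A' = {x1, x2, x3, x5}.


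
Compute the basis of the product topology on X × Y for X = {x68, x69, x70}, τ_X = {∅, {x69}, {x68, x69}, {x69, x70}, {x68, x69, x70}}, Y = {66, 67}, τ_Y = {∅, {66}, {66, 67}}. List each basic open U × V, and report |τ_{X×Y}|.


Basis B = {∅ × ∅, {x69} × {66}, {x68, x69} × {66}, {x69} × {66, 67}, {x69, x70} × {66}, {x68, x69, x70} × {66}, {x68, x69} × {66, 67}, {x69, x70} × {66, 67}, {x68, x69, x70} × {66, 67}}; |τ_{X×Y}| = 14.

Enumerate products U × V with U ∈ τ_X, V ∈ τ_Y (deduplicated):
  ∅ × ∅ = {} (∅)
  {x69} × {66} = {(x69,66)}
  {x68, x69} × {66} = {(x68,66), (x69,66)}
  {x69} × {66, 67} = {(x69,66), (x69,67)}
  {x69, x70} × {66} = {(x69,66), (x70,66)}
  {x68, x69, x70} × {66} = {(x68,66), (x69,66), (x70,66)}
  {x68, x69} × {66, 67} = {(x68,66), (x68,67), (x69,66), (x69,67)}
  {x69, x70} × {66, 67} = {(x69,66), (x69,67), (x70,66), (x70,67)}
  {x68, x69, x70} × {66, 67} = {(x68,66), (x68,67), (x69,66), (x69,67), (x70,66), (x70,67)}
These 9 distinct sets form the basis B.
Close under arbitrary unions to get τ_{X×Y}; counting gives |τ_{X×Y}| = 14.


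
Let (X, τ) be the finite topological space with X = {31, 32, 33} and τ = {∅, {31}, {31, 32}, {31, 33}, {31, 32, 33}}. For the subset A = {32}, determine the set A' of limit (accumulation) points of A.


A' = ∅

For each x ∈ X, list the open sets U ∈ τ with x ∈ U, then check whether U ∩ (A ∖ {x}) ≠ ∅ for every such U.
  x = 31: open {31} ∋ x has {31} ∩ (A ∖ {31}) = ∅, so x is NOT a limit point.
  x = 32: open {31, 32} ∋ x has {31, 32} ∩ (A ∖ {32}) = ∅, so x is NOT a limit point.
  x = 33: open {31, 33} ∋ x has {31, 33} ∩ (A ∖ {33}) = ∅, so x is NOT a limit point.
Collecting: A' = ∅.


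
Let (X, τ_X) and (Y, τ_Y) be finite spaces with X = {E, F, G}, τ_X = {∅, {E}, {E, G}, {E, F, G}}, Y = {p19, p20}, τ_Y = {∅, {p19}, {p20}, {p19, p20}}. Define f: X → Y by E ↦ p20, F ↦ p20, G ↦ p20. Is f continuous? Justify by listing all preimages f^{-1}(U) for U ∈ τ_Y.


f IS continuous.

Compute f^{-1}(U) for each U ∈ τ_Y:
  U = ∅: f^{-1}(U) = ∅ ∈ τ_X ✓.
  U = {p19}: f^{-1}(U) = ∅ ∈ τ_X ✓.
  U = {p20}: f^{-1}(U) = {E, F, G} ∈ τ_X ✓.
  U = {p19, p20}: f^{-1}(U) = {E, F, G} ∈ τ_X ✓.
Every preimage lies in τ_X, so f IS continuous.


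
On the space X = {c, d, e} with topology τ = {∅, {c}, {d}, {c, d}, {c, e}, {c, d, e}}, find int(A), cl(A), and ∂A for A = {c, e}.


int(A) = {c, e}, cl(A) = {c, e}, ∂A = ∅.

Closed sets in (X, τ) are complements of opens:
  closed(X, τ) = {∅, {d}, {e}, {c, e}, {d, e}, {c, d, e}}.
int(A) = ⋃ {U ∈ τ : U ⊆ A}. Opens contained in A: ∅, {c}, {c, e}.
Taking the union of these: int(A) = {c, e}.
cl(A) = ⋂ {C closed : A ⊆ C}. Closed sets containing A: {c, e}, {c, d, e}.
Intersecting these: cl(A) = {c, e}.
∂A = cl(A) ∖ int(A) = {c, e} ∖ {c, e} = ∅.


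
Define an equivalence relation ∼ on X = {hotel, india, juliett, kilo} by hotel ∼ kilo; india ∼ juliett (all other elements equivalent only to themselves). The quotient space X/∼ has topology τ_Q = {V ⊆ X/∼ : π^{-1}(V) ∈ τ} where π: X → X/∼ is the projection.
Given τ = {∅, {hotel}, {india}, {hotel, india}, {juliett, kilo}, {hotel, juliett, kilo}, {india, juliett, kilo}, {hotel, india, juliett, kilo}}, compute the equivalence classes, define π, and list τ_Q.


X/∼ = {[hotel=kilo], [india=juliett]}; |τ_Q| = 2.

Equivalence classes: [hotel=kilo], [india=juliett].
Quotient map π: X → X/∼ sends hotel ↦ [hotel=kilo], india ↦ [india=juliett], juliett ↦ [india=juliett], kilo ↦ [hotel=kilo].
For each subset V ⊆ X/∼, compute π^{-1}(V) ⊆ X and check whether π^{-1}(V) ∈ τ. V is open in τ_Q iff π^{-1}(V) ∈ τ.
  V = {}: π^{-1}(V) = ∅ ∈ τ ✓.
  V = {[hotel=kilo]}: π^{-1}(V) = {hotel, kilo} ∉ τ ✗.
  V = {[india=juliett]}: π^{-1}(V) = {india, juliett} ∉ τ ✗.
  V = {[hotel=kilo], [india=juliett]}: π^{-1}(V) = {hotel, india, juliett, kilo} ∈ τ ✓.
Open sets in the quotient: τ_Q = {{}, {[hotel=kilo], [india=juliett]}} (2 elements).


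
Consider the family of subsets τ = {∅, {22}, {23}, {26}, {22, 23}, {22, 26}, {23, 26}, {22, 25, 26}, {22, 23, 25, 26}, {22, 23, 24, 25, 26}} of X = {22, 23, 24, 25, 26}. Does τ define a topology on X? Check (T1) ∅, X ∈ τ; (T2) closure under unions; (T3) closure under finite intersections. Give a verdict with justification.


τ is NOT a topology on X.

Axiom (T1): ∅ ∈ τ? Yes; X ∈ τ? Yes.
Axiom (T2/T3): check pairwise unions and intersections of members of τ.
Counterexample for (T2): {22} ∪ {23, 26} = {22, 23, 26} ∉ τ. Therefore τ is NOT a topology.


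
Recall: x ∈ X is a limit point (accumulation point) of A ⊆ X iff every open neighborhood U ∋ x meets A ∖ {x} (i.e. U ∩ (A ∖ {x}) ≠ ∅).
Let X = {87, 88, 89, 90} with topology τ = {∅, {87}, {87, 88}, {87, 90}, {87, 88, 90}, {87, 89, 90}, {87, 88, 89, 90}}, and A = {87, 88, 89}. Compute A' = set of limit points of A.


A' = {88, 89, 90}

For each x ∈ X, list the open sets U ∈ τ with x ∈ U, then check whether U ∩ (A ∖ {x}) ≠ ∅ for every such U.
  x = 87: open {87} ∋ x has {87} ∩ (A ∖ {87}) = ∅, so x is NOT a limit point.
  x = 88: opens ∋ x are {87, 88}, {87, 88, 90}, {87, 88, 89, 90}; each meets A ∖ {88}, so x IS a limit point.
  x = 89: opens ∋ x are {87, 89, 90}, {87, 88, 89, 90}; each meets A ∖ {89}, so x IS a limit point.
  x = 90: opens ∋ x are {87, 90}, {87, 88, 90}, {87, 89, 90}, {87, 88, 89, 90}; each meets A ∖ {90}, so x IS a limit point.
Collecting: A' = {88, 89, 90}.


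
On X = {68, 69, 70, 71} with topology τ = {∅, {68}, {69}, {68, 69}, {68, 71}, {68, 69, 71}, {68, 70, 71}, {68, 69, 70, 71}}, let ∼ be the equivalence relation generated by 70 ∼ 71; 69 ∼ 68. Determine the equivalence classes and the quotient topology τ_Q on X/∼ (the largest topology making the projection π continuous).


X/∼ = {[68=69], [70=71]}; |τ_Q| = 3.

Equivalence classes: [68=69], [70=71].
Quotient map π: X → X/∼ sends 68 ↦ [68=69], 69 ↦ [68=69], 70 ↦ [70=71], 71 ↦ [70=71].
For each subset V ⊆ X/∼, compute π^{-1}(V) ⊆ X and check whether π^{-1}(V) ∈ τ. V is open in τ_Q iff π^{-1}(V) ∈ τ.
  V = {}: π^{-1}(V) = ∅ ∈ τ ✓.
  V = {[68=69]}: π^{-1}(V) = {68, 69} ∈ τ ✓.
  V = {[70=71]}: π^{-1}(V) = {70, 71} ∉ τ ✗.
  V = {[68=69], [70=71]}: π^{-1}(V) = {68, 69, 70, 71} ∈ τ ✓.
Open sets in the quotient: τ_Q = {{}, {[68=69]}, {[68=69], [70=71]}} (3 elements).


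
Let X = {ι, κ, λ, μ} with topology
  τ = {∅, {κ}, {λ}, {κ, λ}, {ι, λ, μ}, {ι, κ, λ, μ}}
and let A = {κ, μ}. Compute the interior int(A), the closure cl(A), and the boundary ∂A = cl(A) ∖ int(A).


int(A) = {κ}, cl(A) = {ι, κ, μ}, ∂A = {ι, μ}.

Closed sets in (X, τ) are complements of opens:
  closed(X, τ) = {∅, {κ}, {ι, μ}, {ι, κ, μ}, {ι, λ, μ}, {ι, κ, λ, μ}}.
int(A) = ⋃ {U ∈ τ : U ⊆ A}. Opens contained in A: ∅, {κ}.
Taking the union of these: int(A) = {κ}.
cl(A) = ⋂ {C closed : A ⊆ C}. Closed sets containing A: {ι, κ, μ}, {ι, κ, λ, μ}.
Intersecting these: cl(A) = {ι, κ, μ}.
∂A = cl(A) ∖ int(A) = {ι, κ, μ} ∖ {κ} = {ι, μ}.


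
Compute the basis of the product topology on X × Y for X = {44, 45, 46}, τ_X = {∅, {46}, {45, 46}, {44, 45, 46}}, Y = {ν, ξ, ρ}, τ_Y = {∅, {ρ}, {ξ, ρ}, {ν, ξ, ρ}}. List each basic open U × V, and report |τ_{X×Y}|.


Basis B = {∅ × ∅, {46} × {ρ}, {45, 46} × {ρ}, {46} × {ξ, ρ}, {44, 45, 46} × {ρ}, {46} × {ν, ξ, ρ}, {45, 46} × {ξ, ρ}, {44, 45, 46} × {ξ, ρ}, {45, 46} × {ν, ξ, ρ}, {44, 45, 46} × {ν, ξ, ρ}}; |τ_{X×Y}| = 20.

Enumerate products U × V with U ∈ τ_X, V ∈ τ_Y (deduplicated):
  ∅ × ∅ = {} (∅)
  {46} × {ρ} = {(46,ρ)}
  {45, 46} × {ρ} = {(45,ρ), (46,ρ)}
  {46} × {ξ, ρ} = {(46,ξ), (46,ρ)}
  {44, 45, 46} × {ρ} = {(44,ρ), (45,ρ), (46,ρ)}
  {46} × {ν, ξ, ρ} = {(46,ν), (46,ξ), (46,ρ)}
  {45, 46} × {ξ, ρ} = {(45,ξ), (45,ρ), (46,ξ), (46,ρ)}
  {44, 45, 46} × {ξ, ρ} = {(44,ξ), (44,ρ), (45,ξ), (45,ρ), (46,ξ), (46,ρ)}
  {45, 46} × {ν, ξ, ρ} = {(45,ν), (45,ξ), (45,ρ), (46,ν), (46,ξ), (46,ρ)}
  {44, 45, 46} × {ν, ξ, ρ} = {(44,ν), (44,ξ), (44,ρ), (45,ν), (45,ξ), (45,ρ), (46,ν), (46,ξ), (46,ρ)}
These 10 distinct sets form the basis B.
Close under arbitrary unions to get τ_{X×Y}; counting gives |τ_{X×Y}| = 20.


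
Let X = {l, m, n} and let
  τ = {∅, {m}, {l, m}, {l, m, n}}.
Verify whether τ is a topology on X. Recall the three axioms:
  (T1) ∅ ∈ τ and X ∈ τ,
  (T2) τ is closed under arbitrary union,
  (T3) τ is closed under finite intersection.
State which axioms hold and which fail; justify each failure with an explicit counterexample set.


τ IS a topology on X.

Axiom (T1): ∅ ∈ τ? Yes; X ∈ τ? Yes.
Axiom (T2/T3): check pairwise unions and intersections of members of τ.
All pairwise intersections and unions checked — each lies in τ. Therefore τ satisfies (T1), (T2), (T3): it IS a topology on X.


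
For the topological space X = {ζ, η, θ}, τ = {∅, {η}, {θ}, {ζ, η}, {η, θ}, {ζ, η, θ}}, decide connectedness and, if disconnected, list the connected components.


(X, τ) is disconnected; components = [{θ}, {ζ, η}].

Find clopen sets (U ∈ τ with X ∖ U ∈ τ):
  U = ∅, X ∖ U = {ζ, η, θ} — both open, so U is clopen.
  U = {θ}, X ∖ U = {ζ, η} — both open, so U is clopen.
  U = {ζ, η}, X ∖ U = {θ} — both open, so U is clopen.
  U = {ζ, η, θ}, X ∖ U = ∅ — both open, so U is clopen.
Nontrivial clopen(s) exist: e.g. {θ}. So (X, τ) is disconnected.
Compute connected components by grouping points that agree on all clopens:
  component: {θ}
  component: {ζ, η}


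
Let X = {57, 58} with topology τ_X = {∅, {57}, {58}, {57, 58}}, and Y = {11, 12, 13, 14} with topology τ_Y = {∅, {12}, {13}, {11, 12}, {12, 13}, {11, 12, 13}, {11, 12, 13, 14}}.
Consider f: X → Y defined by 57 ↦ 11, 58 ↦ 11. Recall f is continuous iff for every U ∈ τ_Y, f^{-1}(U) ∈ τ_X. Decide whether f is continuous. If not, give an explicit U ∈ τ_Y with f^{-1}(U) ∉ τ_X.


f IS continuous.

Compute f^{-1}(U) for each U ∈ τ_Y:
  U = ∅: f^{-1}(U) = ∅ ∈ τ_X ✓.
  U = {12}: f^{-1}(U) = ∅ ∈ τ_X ✓.
  U = {13}: f^{-1}(U) = ∅ ∈ τ_X ✓.
  U = {11, 12}: f^{-1}(U) = {57, 58} ∈ τ_X ✓.
  U = {12, 13}: f^{-1}(U) = ∅ ∈ τ_X ✓.
  U = {11, 12, 13}: f^{-1}(U) = {57, 58} ∈ τ_X ✓.
  U = {11, 12, 13, 14}: f^{-1}(U) = {57, 58} ∈ τ_X ✓.
Every preimage lies in τ_X, so f IS continuous.


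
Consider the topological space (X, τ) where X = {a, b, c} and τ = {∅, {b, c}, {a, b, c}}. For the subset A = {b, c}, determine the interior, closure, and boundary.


int(A) = {b, c}, cl(A) = {a, b, c}, ∂A = {a}.

Closed sets in (X, τ) are complements of opens:
  closed(X, τ) = {∅, {a}, {a, b, c}}.
int(A) = ⋃ {U ∈ τ : U ⊆ A}. Opens contained in A: ∅, {b, c}.
Taking the union of these: int(A) = {b, c}.
cl(A) = ⋂ {C closed : A ⊆ C}. Closed sets containing A: {a, b, c}.
Intersecting these: cl(A) = {a, b, c}.
∂A = cl(A) ∖ int(A) = {a, b, c} ∖ {b, c} = {a}.


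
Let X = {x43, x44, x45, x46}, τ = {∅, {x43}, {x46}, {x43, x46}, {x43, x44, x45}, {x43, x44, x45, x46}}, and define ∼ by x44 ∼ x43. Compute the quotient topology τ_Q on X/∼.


X/∼ = {[x43=x44], [x45], [x46]}; |τ_Q| = 4.

Equivalence classes: [x43=x44], [x45], [x46].
Quotient map π: X → X/∼ sends x43 ↦ [x43=x44], x44 ↦ [x43=x44], x45 ↦ [x45], x46 ↦ [x46].
For each subset V ⊆ X/∼, compute π^{-1}(V) ⊆ X and check whether π^{-1}(V) ∈ τ. V is open in τ_Q iff π^{-1}(V) ∈ τ.
  V = {}: π^{-1}(V) = ∅ ∈ τ ✓.
  V = {[x43=x44]}: π^{-1}(V) = {x43, x44} ∉ τ ✗.
  V = {[x45]}: π^{-1}(V) = {x45} ∉ τ ✗.
  V = {[x43=x44], [x45]}: π^{-1}(V) = {x43, x44, x45} ∈ τ ✓.
  V = {[x46]}: π^{-1}(V) = {x46} ∈ τ ✓.
  V = {[x43=x44], [x46]}: π^{-1}(V) = {x43, x44, x46} ∉ τ ✗.
  V = {[x45], [x46]}: π^{-1}(V) = {x45, x46} ∉ τ ✗.
  V = {[x43=x44], [x45], [x46]}: π^{-1}(V) = {x43, x44, x45, x46} ∈ τ ✓.
Open sets in the quotient: τ_Q = {{}, {[x43=x44], [x45]}, {[x46]}, {[x43=x44], [x45], [x46]}} (4 elements).


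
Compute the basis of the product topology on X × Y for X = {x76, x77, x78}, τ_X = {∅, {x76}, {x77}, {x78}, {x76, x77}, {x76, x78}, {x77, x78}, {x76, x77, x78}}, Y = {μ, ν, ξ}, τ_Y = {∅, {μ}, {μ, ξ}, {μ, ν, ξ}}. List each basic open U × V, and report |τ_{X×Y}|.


Basis B = {∅ × ∅, {x76} × {μ}, {x77} × {μ}, {x78} × {μ}, {x76} × {μ, ξ}, {x76, x77} × {μ}, {x76, x78} × {μ}, {x77} × {μ, ξ}, {x77, x78} × {μ}, {x78} × {μ, ξ}, {x76} × {μ, ν, ξ}, {x76, x77, x78} × {μ}, {x77} × {μ, ν, ξ}, {x78} × {μ, ν, ξ}, {x76, x77} × {μ, ξ}, {x76, x78} × {μ, ξ}, {x77, x78} × {μ, ξ}, {x76, x77} × {μ, ν, ξ}, {x76, x78} × {μ, ν, ξ}, {x76, x77, x78} × {μ, ξ}, {x77, x78} × {μ, ν, ξ}, {x76, x77, x78} × {μ, ν, ξ}}; |τ_{X×Y}| = 64.

Enumerate products U × V with U ∈ τ_X, V ∈ τ_Y (deduplicated):
  ∅ × ∅ = {} (∅)
  {x76} × {μ} = {(x76,μ)}
  {x77} × {μ} = {(x77,μ)}
  {x78} × {μ} = {(x78,μ)}
  {x76} × {μ, ξ} = {(x76,μ), (x76,ξ)}
  {x76, x77} × {μ} = {(x76,μ), (x77,μ)}
  {x76, x78} × {μ} = {(x76,μ), (x78,μ)}
  {x77} × {μ, ξ} = {(x77,μ), (x77,ξ)}
  {x77, x78} × {μ} = {(x77,μ), (x78,μ)}
  {x78} × {μ, ξ} = {(x78,μ), (x78,ξ)}
  {x76} × {μ, ν, ξ} = {(x76,μ), (x76,ν), (x76,ξ)}
  {x76, x77, x78} × {μ} = {(x76,μ), (x77,μ), (x78,μ)}
  {x77} × {μ, ν, ξ} = {(x77,μ), (x77,ν), (x77,ξ)}
  {x78} × {μ, ν, ξ} = {(x78,μ), (x78,ν), (x78,ξ)}
  {x76, x77} × {μ, ξ} = {(x76,μ), (x76,ξ), (x77,μ), (x77,ξ)}
  {x76, x78} × {μ, ξ} = {(x76,μ), (x76,ξ), (x78,μ), (x78,ξ)}
  {x77, x78} × {μ, ξ} = {(x77,μ), (x77,ξ), (x78,μ), (x78,ξ)}
  {x76, x77} × {μ, ν, ξ} = {(x76,μ), (x76,ν), (x76,ξ), (x77,μ), (x77,ν), (x77,ξ)}
  {x76, x78} × {μ, ν, ξ} = {(x76,μ), (x76,ν), (x76,ξ), (x78,μ), (x78,ν), (x78,ξ)}
  {x76, x77, x78} × {μ, ξ} = {(x76,μ), (x76,ξ), (x77,μ), (x77,ξ), (x78,μ), (x78,ξ)}
  {x77, x78} × {μ, ν, ξ} = {(x77,μ), (x77,ν), (x77,ξ), (x78,μ), (x78,ν), (x78,ξ)}
  {x76, x77, x78} × {μ, ν, ξ} = {(x76,μ), (x76,ν), (x76,ξ), (x77,μ), (x77,ν), (x77,ξ), (x78,μ), (x78,ν), (x78,ξ)}
These 22 distinct sets form the basis B.
Close under arbitrary unions to get τ_{X×Y}; counting gives |τ_{X×Y}| = 64.


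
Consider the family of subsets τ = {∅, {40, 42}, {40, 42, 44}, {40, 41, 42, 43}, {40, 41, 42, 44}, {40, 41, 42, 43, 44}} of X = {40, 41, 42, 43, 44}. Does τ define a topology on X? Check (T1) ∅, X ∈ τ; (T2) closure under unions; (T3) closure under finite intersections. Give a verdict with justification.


τ is NOT a topology on X.

Axiom (T1): ∅ ∈ τ? Yes; X ∈ τ? Yes.
Axiom (T2/T3): check pairwise unions and intersections of members of τ.
Counterexample for (T3): {40, 41, 42, 43} ∩ {40, 41, 42, 44} = {40, 41, 42} ∉ τ. Therefore τ is NOT a topology.


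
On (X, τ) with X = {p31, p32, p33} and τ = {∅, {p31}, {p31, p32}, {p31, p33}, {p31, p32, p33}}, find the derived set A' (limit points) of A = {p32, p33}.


A' = ∅

For each x ∈ X, list the open sets U ∈ τ with x ∈ U, then check whether U ∩ (A ∖ {x}) ≠ ∅ for every such U.
  x = p31: open {p31} ∋ x has {p31} ∩ (A ∖ {p31}) = ∅, so x is NOT a limit point.
  x = p32: open {p31, p32} ∋ x has {p31, p32} ∩ (A ∖ {p32}) = ∅, so x is NOT a limit point.
  x = p33: open {p31, p33} ∋ x has {p31, p33} ∩ (A ∖ {p33}) = ∅, so x is NOT a limit point.
Collecting: A' = ∅.


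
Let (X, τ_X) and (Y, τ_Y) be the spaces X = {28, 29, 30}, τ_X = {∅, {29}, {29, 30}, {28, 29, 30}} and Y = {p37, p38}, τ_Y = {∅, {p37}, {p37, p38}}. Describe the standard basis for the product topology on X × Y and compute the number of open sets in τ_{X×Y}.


Basis B = {∅ × ∅, {29} × {p37}, {29} × {p37, p38}, {29, 30} × {p37}, {28, 29, 30} × {p37}, {29, 30} × {p37, p38}, {28, 29, 30} × {p37, p38}}; |τ_{X×Y}| = 10.

Enumerate products U × V with U ∈ τ_X, V ∈ τ_Y (deduplicated):
  ∅ × ∅ = {} (∅)
  {29} × {p37} = {(29,p37)}
  {29} × {p37, p38} = {(29,p37), (29,p38)}
  {29, 30} × {p37} = {(29,p37), (30,p37)}
  {28, 29, 30} × {p37} = {(28,p37), (29,p37), (30,p37)}
  {29, 30} × {p37, p38} = {(29,p37), (29,p38), (30,p37), (30,p38)}
  {28, 29, 30} × {p37, p38} = {(28,p37), (28,p38), (29,p37), (29,p38), (30,p37), (30,p38)}
These 7 distinct sets form the basis B.
Close under arbitrary unions to get τ_{X×Y}; counting gives |τ_{X×Y}| = 10.


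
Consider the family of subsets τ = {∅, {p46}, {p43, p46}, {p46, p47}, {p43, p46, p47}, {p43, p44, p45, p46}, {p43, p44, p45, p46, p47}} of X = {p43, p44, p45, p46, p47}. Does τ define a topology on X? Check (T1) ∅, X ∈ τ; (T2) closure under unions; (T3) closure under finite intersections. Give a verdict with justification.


τ IS a topology on X.

Axiom (T1): ∅ ∈ τ? Yes; X ∈ τ? Yes.
Axiom (T2/T3): check pairwise unions and intersections of members of τ.
All pairwise intersections and unions checked — each lies in τ. Therefore τ satisfies (T1), (T2), (T3): it IS a topology on X.


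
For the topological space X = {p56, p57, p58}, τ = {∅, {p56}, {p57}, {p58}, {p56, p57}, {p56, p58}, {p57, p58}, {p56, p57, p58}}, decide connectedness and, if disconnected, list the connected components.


(X, τ) is disconnected; components = [{p56}, {p57}, {p58}].

Find clopen sets (U ∈ τ with X ∖ U ∈ τ):
  U = ∅, X ∖ U = {p56, p57, p58} — both open, so U is clopen.
  U = {p56}, X ∖ U = {p57, p58} — both open, so U is clopen.
  U = {p57}, X ∖ U = {p56, p58} — both open, so U is clopen.
  U = {p58}, X ∖ U = {p56, p57} — both open, so U is clopen.
  U = {p56, p57}, X ∖ U = {p58} — both open, so U is clopen.
  U = {p56, p58}, X ∖ U = {p57} — both open, so U is clopen.
  U = {p57, p58}, X ∖ U = {p56} — both open, so U is clopen.
  U = {p56, p57, p58}, X ∖ U = ∅ — both open, so U is clopen.
Nontrivial clopen(s) exist: e.g. {p56}. So (X, τ) is disconnected.
Compute connected components by grouping points that agree on all clopens:
  component: {p56}
  component: {p57}
  component: {p58}


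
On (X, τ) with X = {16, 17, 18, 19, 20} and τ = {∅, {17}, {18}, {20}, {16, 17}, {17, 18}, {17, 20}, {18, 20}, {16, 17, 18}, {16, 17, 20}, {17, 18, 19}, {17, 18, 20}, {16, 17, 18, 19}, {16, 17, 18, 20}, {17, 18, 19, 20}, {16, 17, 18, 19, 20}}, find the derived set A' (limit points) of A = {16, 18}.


A' = {19}

For each x ∈ X, list the open sets U ∈ τ with x ∈ U, then check whether U ∩ (A ∖ {x}) ≠ ∅ for every such U.
  x = 16: open {16, 17} ∋ x has {16, 17} ∩ (A ∖ {16}) = ∅, so x is NOT a limit point.
  x = 17: open {17} ∋ x has {17} ∩ (A ∖ {17}) = ∅, so x is NOT a limit point.
  x = 18: open {18} ∋ x has {18} ∩ (A ∖ {18}) = ∅, so x is NOT a limit point.
  x = 19: opens ∋ x are {17, 18, 19}, {16, 17, 18, 19}, {17, 18, 19, 20}, {16, 17, 18, 19, 20}; each meets A ∖ {19}, so x IS a limit point.
  x = 20: open {20} ∋ x has {20} ∩ (A ∖ {20}) = ∅, so x is NOT a limit point.
Collecting: A' = {19}.


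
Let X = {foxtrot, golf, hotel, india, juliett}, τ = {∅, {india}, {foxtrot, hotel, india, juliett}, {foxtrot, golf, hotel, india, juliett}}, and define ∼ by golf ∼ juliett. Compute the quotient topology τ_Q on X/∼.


X/∼ = {[foxtrot], [golf=juliett], [hotel], [india]}; |τ_Q| = 3.

Equivalence classes: [foxtrot], [golf=juliett], [hotel], [india].
Quotient map π: X → X/∼ sends foxtrot ↦ [foxtrot], golf ↦ [golf=juliett], hotel ↦ [hotel], india ↦ [india], juliett ↦ [golf=juliett].
For each subset V ⊆ X/∼, compute π^{-1}(V) ⊆ X and check whether π^{-1}(V) ∈ τ. V is open in τ_Q iff π^{-1}(V) ∈ τ.
  V = {}: π^{-1}(V) = ∅ ∈ τ ✓.
  V = {[foxtrot]}: π^{-1}(V) = {foxtrot} ∉ τ ✗.
  V = {[golf=juliett]}: π^{-1}(V) = {golf, juliett} ∉ τ ✗.
  V = {[foxtrot], [golf=juliett]}: π^{-1}(V) = {foxtrot, golf, juliett} ∉ τ ✗.
  V = {[hotel]}: π^{-1}(V) = {hotel} ∉ τ ✗.
  V = {[foxtrot], [hotel]}: π^{-1}(V) = {foxtrot, hotel} ∉ τ ✗.
  V = {[golf=juliett], [hotel]}: π^{-1}(V) = {golf, hotel, juliett} ∉ τ ✗.
  V = {[foxtrot], [golf=juliett], [hotel]}: π^{-1}(V) = {foxtrot, golf, hotel, juliett} ∉ τ ✗.
  V = {[india]}: π^{-1}(V) = {india} ∈ τ ✓.
  V = {[foxtrot], [india]}: π^{-1}(V) = {foxtrot, india} ∉ τ ✗.
  V = {[golf=juliett], [india]}: π^{-1}(V) = {golf, india, juliett} ∉ τ ✗.
  V = {[foxtrot], [golf=juliett], [india]}: π^{-1}(V) = {foxtrot, golf, india, juliett} ∉ τ ✗.
  V = {[hotel], [india]}: π^{-1}(V) = {hotel, india} ∉ τ ✗.
  V = {[foxtrot], [hotel], [india]}: π^{-1}(V) = {foxtrot, hotel, india} ∉ τ ✗.
  V = {[golf=juliett], [hotel], [india]}: π^{-1}(V) = {golf, hotel, india, juliett} ∉ τ ✗.
  V = {[foxtrot], [golf=juliett], [hotel], [india]}: π^{-1}(V) = {foxtrot, golf, hotel, india, juliett} ∈ τ ✓.
Open sets in the quotient: τ_Q = {{}, {[india]}, {[foxtrot], [golf=juliett], [hotel], [india]}} (3 elements).
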